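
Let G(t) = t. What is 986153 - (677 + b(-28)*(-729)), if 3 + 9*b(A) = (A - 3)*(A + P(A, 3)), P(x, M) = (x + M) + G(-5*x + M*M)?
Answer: 744177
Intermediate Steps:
P(x, M) = M + M² - 4*x (P(x, M) = (x + M) + (-5*x + M*M) = (M + x) + (-5*x + M²) = (M + x) + (M² - 5*x) = M + M² - 4*x)
b(A) = -⅓ + (-3 + A)*(12 - 3*A)/9 (b(A) = -⅓ + ((A - 3)*(A + (3 + 3² - 4*A)))/9 = -⅓ + ((-3 + A)*(A + (3 + 9 - 4*A)))/9 = -⅓ + ((-3 + A)*(A + (12 - 4*A)))/9 = -⅓ + ((-3 + A)*(12 - 3*A))/9 = -⅓ + (-3 + A)*(12 - 3*A)/9)
986153 - (677 + b(-28)*(-729)) = 986153 - (677 + (-13/3 - ⅓*(-28)² + (7/3)*(-28))*(-729)) = 986153 - (677 + (-13/3 - ⅓*784 - 196/3)*(-729)) = 986153 - (677 + (-13/3 - 784/3 - 196/3)*(-729)) = 986153 - (677 - 331*(-729)) = 986153 - (677 + 241299) = 986153 - 1*241976 = 986153 - 241976 = 744177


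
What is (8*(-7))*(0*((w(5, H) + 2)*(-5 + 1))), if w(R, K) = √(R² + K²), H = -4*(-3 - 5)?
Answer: 0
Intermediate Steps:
H = 32 (H = -4*(-8) = 32)
w(R, K) = √(K² + R²)
(8*(-7))*(0*((w(5, H) + 2)*(-5 + 1))) = (8*(-7))*(0*((√(32² + 5²) + 2)*(-5 + 1))) = -0*(√(1024 + 25) + 2)*(-4) = -0*(√1049 + 2)*(-4) = -0*(2 + √1049)*(-4) = -0*(-8 - 4*√1049) = -56*0 = 0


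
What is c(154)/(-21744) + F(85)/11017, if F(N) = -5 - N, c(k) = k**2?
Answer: -65809033/59888412 ≈ -1.0989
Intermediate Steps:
c(154)/(-21744) + F(85)/11017 = 154**2/(-21744) + (-5 - 1*85)/11017 = 23716*(-1/21744) + (-5 - 85)*(1/11017) = -5929/5436 - 90*1/11017 = -5929/5436 - 90/11017 = -65809033/59888412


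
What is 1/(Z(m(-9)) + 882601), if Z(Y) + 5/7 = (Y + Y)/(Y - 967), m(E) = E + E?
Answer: 6895/6085529222 ≈ 1.1330e-6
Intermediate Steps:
m(E) = 2*E
Z(Y) = -5/7 + 2*Y/(-967 + Y) (Z(Y) = -5/7 + (Y + Y)/(Y - 967) = -5/7 + (2*Y)/(-967 + Y) = -5/7 + 2*Y/(-967 + Y))
1/(Z(m(-9)) + 882601) = 1/((4835 + 9*(2*(-9)))/(7*(-967 + 2*(-9))) + 882601) = 1/((4835 + 9*(-18))/(7*(-967 - 18)) + 882601) = 1/((⅐)*(4835 - 162)/(-985) + 882601) = 1/((⅐)*(-1/985)*4673 + 882601) = 1/(-4673/6895 + 882601) = 1/(6085529222/6895) = 6895/6085529222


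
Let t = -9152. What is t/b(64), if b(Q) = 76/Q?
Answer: -146432/19 ≈ -7706.9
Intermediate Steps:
t/b(64) = -9152/(76/64) = -9152/(76*(1/64)) = -9152/19/16 = -9152*16/19 = -146432/19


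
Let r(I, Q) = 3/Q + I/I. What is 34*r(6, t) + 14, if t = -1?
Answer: -54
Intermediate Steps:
r(I, Q) = 1 + 3/Q (r(I, Q) = 3/Q + 1 = 1 + 3/Q)
34*r(6, t) + 14 = 34*((3 - 1)/(-1)) + 14 = 34*(-1*2) + 14 = 34*(-2) + 14 = -68 + 14 = -54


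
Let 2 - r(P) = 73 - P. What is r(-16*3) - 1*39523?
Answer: -39642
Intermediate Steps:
r(P) = -71 + P (r(P) = 2 - (73 - P) = 2 + (-73 + P) = -71 + P)
r(-16*3) - 1*39523 = (-71 - 16*3) - 1*39523 = (-71 - 48) - 39523 = -119 - 39523 = -39642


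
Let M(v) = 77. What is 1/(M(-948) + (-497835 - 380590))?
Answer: -1/878348 ≈ -1.1385e-6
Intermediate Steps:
1/(M(-948) + (-497835 - 380590)) = 1/(77 + (-497835 - 380590)) = 1/(77 - 878425) = 1/(-878348) = -1/878348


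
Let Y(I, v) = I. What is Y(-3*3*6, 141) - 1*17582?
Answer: -17636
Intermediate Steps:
Y(-3*3*6, 141) - 1*17582 = -3*3*6 - 1*17582 = -9*6 - 17582 = -54 - 17582 = -17636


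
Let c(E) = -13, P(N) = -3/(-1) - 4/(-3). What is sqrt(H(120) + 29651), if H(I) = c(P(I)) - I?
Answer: sqrt(29518) ≈ 171.81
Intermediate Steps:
P(N) = 13/3 (P(N) = -3*(-1) - 4*(-1/3) = 3 + 4/3 = 13/3)
H(I) = -13 - I
sqrt(H(120) + 29651) = sqrt((-13 - 1*120) + 29651) = sqrt((-13 - 120) + 29651) = sqrt(-133 + 29651) = sqrt(29518)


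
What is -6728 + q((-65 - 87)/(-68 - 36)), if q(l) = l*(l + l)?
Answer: -1136310/169 ≈ -6723.7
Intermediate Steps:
q(l) = 2*l² (q(l) = l*(2*l) = 2*l²)
-6728 + q((-65 - 87)/(-68 - 36)) = -6728 + 2*((-65 - 87)/(-68 - 36))² = -6728 + 2*(-152/(-104))² = -6728 + 2*(-152*(-1/104))² = -6728 + 2*(19/13)² = -6728 + 2*(361/169) = -6728 + 722/169 = -1136310/169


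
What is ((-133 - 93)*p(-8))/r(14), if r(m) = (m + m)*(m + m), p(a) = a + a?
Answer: 226/49 ≈ 4.6122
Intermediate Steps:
p(a) = 2*a
r(m) = 4*m**2 (r(m) = (2*m)*(2*m) = 4*m**2)
((-133 - 93)*p(-8))/r(14) = ((-133 - 93)*(2*(-8)))/((4*14**2)) = (-226*(-16))/((4*196)) = 3616/784 = 3616*(1/784) = 226/49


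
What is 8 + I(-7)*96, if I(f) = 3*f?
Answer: -2008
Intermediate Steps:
8 + I(-7)*96 = 8 + (3*(-7))*96 = 8 - 21*96 = 8 - 2016 = -2008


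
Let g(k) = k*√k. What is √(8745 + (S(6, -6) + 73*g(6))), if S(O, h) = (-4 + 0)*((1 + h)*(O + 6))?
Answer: √(8985 + 438*√6) ≈ 100.29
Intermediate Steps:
g(k) = k^(3/2)
S(O, h) = -4*(1 + h)*(6 + O)
√(8745 + (S(6, -6) + 73*g(6))) = √(8745 + ((-24 - 24*(-6) - 4*6 - 4*6*(-6)) + 73*6^(3/2))) = √(8745 + ((-24 + 144 - 24 + 144) + 73*(6*√6))) = √(8745 + (240 + 438*√6)) = √(8985 + 438*√6)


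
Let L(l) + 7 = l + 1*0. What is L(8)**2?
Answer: 1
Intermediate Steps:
L(l) = -7 + l (L(l) = -7 + (l + 1*0) = -7 + (l + 0) = -7 + l)
L(8)**2 = (-7 + 8)**2 = 1**2 = 1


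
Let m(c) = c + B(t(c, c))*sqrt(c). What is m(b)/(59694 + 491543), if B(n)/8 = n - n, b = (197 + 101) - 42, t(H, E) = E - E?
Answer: 256/551237 ≈ 0.00046441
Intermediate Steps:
t(H, E) = 0
b = 256 (b = 298 - 42 = 256)
B(n) = 0 (B(n) = 8*(n - n) = 8*0 = 0)
m(c) = c (m(c) = c + 0*sqrt(c) = c + 0 = c)
m(b)/(59694 + 491543) = 256/(59694 + 491543) = 256/551237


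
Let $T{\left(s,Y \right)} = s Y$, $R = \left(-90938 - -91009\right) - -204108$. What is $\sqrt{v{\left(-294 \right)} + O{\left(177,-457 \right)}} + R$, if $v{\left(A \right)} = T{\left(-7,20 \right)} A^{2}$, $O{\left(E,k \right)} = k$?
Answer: $204179 + i \sqrt{12101497} \approx 2.0418 \cdot 10^{5} + 3478.7 i$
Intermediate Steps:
$R = 204179$ ($R = \left(-90938 + 91009\right) + 204108 = 71 + 204108 = 204179$)
$T{\left(s,Y \right)} = Y s$
$v{\left(A \right)} = - 140 A^{2}$ ($v{\left(A \right)} = 20 \left(-7\right) A^{2} = - 140 A^{2}$)
$\sqrt{v{\left(-294 \right)} + O{\left(177,-457 \right)}} + R = \sqrt{- 140 \left(-294\right)^{2} - 457} + 204179 = \sqrt{\left(-140\right) 86436 - 457} + 204179 = \sqrt{-12101040 - 457} + 204179 = \sqrt{-12101497} + 204179 = i \sqrt{12101497} + 204179 = 204179 + i \sqrt{12101497}$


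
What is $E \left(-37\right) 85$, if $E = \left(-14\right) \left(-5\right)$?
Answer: $-220150$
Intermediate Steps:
$E = 70$
$E \left(-37\right) 85 = 70 \left(-37\right) 85 = \left(-2590\right) 85 = -220150$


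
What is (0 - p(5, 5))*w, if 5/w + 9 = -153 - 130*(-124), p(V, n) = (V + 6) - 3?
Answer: -20/7979 ≈ -0.0025066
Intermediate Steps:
p(V, n) = 3 + V (p(V, n) = (6 + V) - 3 = 3 + V)
w = 5/15958 (w = 5/(-9 + (-153 - 130*(-124))) = 5/(-9 + (-153 + 16120)) = 5/(-9 + 15967) = 5/15958 ≈ 0.00031332)
(0 - p(5, 5))*w = (0 - (3 + 5))*(5/15958) = (0 - 1*8)*(5/15958) = (0 - 8)*(5/15958) = -8*5/15958 = -20/7979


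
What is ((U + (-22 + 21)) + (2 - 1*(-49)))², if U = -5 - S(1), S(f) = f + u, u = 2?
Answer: 1764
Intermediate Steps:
S(f) = 2 + f (S(f) = f + 2 = 2 + f)
U = -8 (U = -5 - (2 + 1) = -5 - 1*3 = -5 - 3 = -8)
((U + (-22 + 21)) + (2 - 1*(-49)))² = ((-8 + (-22 + 21)) + (2 - 1*(-49)))² = ((-8 - 1) + (2 + 49))² = (-9 + 51)² = 42² = 1764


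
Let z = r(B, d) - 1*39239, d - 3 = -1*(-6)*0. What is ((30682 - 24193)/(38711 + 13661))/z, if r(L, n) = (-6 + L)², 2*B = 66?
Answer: -6489/2016845720 ≈ -3.2174e-6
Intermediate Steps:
d = 3 (d = 3 - 1*(-6)*0 = 3 + 6*0 = 3 + 0 = 3)
B = 33 (B = (½)*66 = 33)
z = -38510 (z = (-6 + 33)² - 1*39239 = 27² - 39239 = 729 - 39239 = -38510)
((30682 - 24193)/(38711 + 13661))/z = ((30682 - 24193)/(38711 + 13661))/(-38510) = (6489/52372)*(-1/38510) = -6489/2016845720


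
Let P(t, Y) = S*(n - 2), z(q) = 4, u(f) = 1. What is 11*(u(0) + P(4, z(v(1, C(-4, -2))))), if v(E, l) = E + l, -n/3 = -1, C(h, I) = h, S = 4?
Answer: 55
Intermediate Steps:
n = 3 (n = -3*(-1) = 3)
P(t, Y) = 4 (P(t, Y) = 4*(3 - 2) = 4*1 = 4)
11*(u(0) + P(4, z(v(1, C(-4, -2))))) = 11*(1 + 4) = 11*5 = 55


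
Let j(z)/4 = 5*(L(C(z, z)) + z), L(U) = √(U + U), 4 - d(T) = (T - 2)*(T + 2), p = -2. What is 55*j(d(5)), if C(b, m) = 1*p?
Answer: -18700 + 2200*I ≈ -18700.0 + 2200.0*I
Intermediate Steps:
d(T) = 4 - (-2 + T)*(2 + T) (d(T) = 4 - (T - 2)*(T + 2) = 4 - (-2 + T)*(2 + T))
C(b, m) = -2 (C(b, m) = 1*(-2) = -2)
L(U) = √2*√U (L(U) = √(2*U) = √2*√U)
j(z) = 20*z + 40*I (j(z) = 4*(5*(√2*√(-2) + z)) = 4*(5*(√2*(I*√2) + z)) = 4*(5*(2*I + z)) = 4*(5*(z + 2*I)) = 4*(5*z + 10*I) = 20*z + 40*I)
55*j(d(5)) = 55*(20*(8 - 1*5²) + 40*I) = 55*(20*(8 - 1*25) + 40*I) = 55*(20*(8 - 25) + 40*I) = 55*(20*(-17) + 40*I) = 55*(-340 + 40*I) = -18700 + 2200*I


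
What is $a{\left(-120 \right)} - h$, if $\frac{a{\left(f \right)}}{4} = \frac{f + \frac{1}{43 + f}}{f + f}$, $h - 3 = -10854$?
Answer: $\frac{50140861}{4620} \approx 10853.0$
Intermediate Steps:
$h = -10851$ ($h = 3 - 10854 = -10851$)
$a{\left(f \right)} = \frac{2 \left(f + \frac{1}{43 + f}\right)}{f}$ ($a{\left(f \right)} = 4 \frac{f + \frac{1}{43 + f}}{f + f} = 4 \frac{f + \frac{1}{43 + f}}{2 f} = \frac{2 \left(f + \frac{1}{43 + f}\right)}{f}$)
$a{\left(-120 \right)} - h = \frac{2 \left(1 + \left(-120\right)^{2} + 43 \left(-120\right)\right)}{\left(-120\right) \left(43 - 120\right)} - -10851 = 2 \left(- \frac{1}{120}\right) \frac{1}{-77} \left(1 + 14400 - 5160\right) + 10851 = 2 \left(- \frac{1}{120}\right) \left(- \frac{1}{77}\right) 9241 + 10851 = \frac{9241}{4620} + 10851 = \frac{50140861}{4620}$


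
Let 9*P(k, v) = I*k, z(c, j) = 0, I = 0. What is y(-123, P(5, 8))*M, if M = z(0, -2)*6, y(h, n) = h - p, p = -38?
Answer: 0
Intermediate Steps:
P(k, v) = 0 (P(k, v) = (0*k)/9 = (⅑)*0 = 0)
y(h, n) = 38 + h (y(h, n) = h - 1*(-38) = h + 38 = 38 + h)
M = 0 (M = 0*6 = 0)
y(-123, P(5, 8))*M = (38 - 123)*0 = -85*0 = 0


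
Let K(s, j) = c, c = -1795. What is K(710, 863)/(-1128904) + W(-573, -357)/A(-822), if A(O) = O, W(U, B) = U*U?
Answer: -61775074321/154659848 ≈ -399.43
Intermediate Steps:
K(s, j) = -1795
W(U, B) = U**2
K(710, 863)/(-1128904) + W(-573, -357)/A(-822) = -1795/(-1128904) + (-573)**2/(-822) = -1795*(-1/1128904) + 328329*(-1/822) = 1795/1128904 - 109443/274 = -61775074321/154659848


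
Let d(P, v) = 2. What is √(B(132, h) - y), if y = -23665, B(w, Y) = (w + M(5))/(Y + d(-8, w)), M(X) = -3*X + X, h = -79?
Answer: √140300391/77 ≈ 153.83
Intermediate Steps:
M(X) = -2*X
B(w, Y) = (-10 + w)/(2 + Y) (B(w, Y) = (w - 2*5)/(Y + 2) = (w - 10)/(2 + Y) = (-10 + w)/(2 + Y))
√(B(132, h) - y) = √((-10 + 132)/(2 - 79) - 1*(-23665)) = √(122/(-77) + 23665) = √(-1/77*122 + 23665) = √(-122/77 + 23665) = √(1822083/77) = √140300391/77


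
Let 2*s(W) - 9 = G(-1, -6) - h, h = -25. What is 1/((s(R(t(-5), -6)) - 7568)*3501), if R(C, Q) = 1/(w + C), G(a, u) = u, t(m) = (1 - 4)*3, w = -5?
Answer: -1/26446554 ≈ -3.7812e-8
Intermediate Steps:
t(m) = -9 (t(m) = -3*3 = -9)
R(C, Q) = 1/(-5 + C)
s(W) = 14 (s(W) = 9/2 + (-6 - 1*(-25))/2 = 9/2 + (-6 + 25)/2 = 9/2 + (½)*19 = 9/2 + 19/2 = 14)
1/((s(R(t(-5), -6)) - 7568)*3501) = 1/((14 - 7568)*3501) = (1/3501)/(-7554) = -1/7554*1/3501 = -1/26446554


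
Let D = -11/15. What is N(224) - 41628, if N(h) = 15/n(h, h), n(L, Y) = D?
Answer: -458133/11 ≈ -41648.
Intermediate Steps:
D = -11/15 (D = -11*1/15 = -11/15 ≈ -0.73333)
n(L, Y) = -11/15
N(h) = -225/11 (N(h) = 15/(-11/15) = 15*(-15/11) = -225/11)
N(224) - 41628 = -225/11 - 41628 = -458133/11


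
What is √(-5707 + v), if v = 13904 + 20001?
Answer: √28198 ≈ 167.92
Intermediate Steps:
v = 33905
√(-5707 + v) = √(-5707 + 33905) = √28198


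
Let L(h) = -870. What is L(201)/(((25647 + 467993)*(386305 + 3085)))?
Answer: -87/19221847960 ≈ -4.5261e-9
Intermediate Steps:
L(201)/(((25647 + 467993)*(386305 + 3085))) = -870*1/((25647 + 467993)*(386305 + 3085)) = -870/(493640*389390) = -870/192218479600 = -870*1/192218479600 = -87/19221847960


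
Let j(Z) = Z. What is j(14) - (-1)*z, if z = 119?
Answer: 133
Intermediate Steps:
j(14) - (-1)*z = 14 - (-1)*119 = 14 - 1*(-119) = 14 + 119 = 133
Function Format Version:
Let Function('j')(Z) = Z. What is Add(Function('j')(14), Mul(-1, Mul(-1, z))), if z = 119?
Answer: 133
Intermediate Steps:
Add(Function('j')(14), Mul(-1, Mul(-1, z))) = Add(14, Mul(-1, Mul(-1, 119))) = Add(14, Mul(-1, -119)) = Add(14, 119) = 133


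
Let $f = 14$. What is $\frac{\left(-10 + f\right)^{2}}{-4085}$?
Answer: $- \frac{16}{4085} \approx -0.0039168$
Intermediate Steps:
$\frac{\left(-10 + f\right)^{2}}{-4085} = \frac{\left(-10 + 14\right)^{2}}{-4085} = 4^{2} \left(- \frac{1}{4085}\right) = 16 \left(- \frac{1}{4085}\right) = - \frac{16}{4085}$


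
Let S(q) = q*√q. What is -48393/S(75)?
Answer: -5377*√3/125 ≈ -74.506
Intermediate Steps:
S(q) = q^(3/2)
-48393/S(75) = -48393*√3/1125 = -5377*√3/125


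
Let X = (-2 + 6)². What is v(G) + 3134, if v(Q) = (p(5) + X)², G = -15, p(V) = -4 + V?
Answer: 3423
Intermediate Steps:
X = 16 (X = 4² = 16)
v(Q) = 289 (v(Q) = ((-4 + 5) + 16)² = (1 + 16)² = 17² = 289)
v(G) + 3134 = 289 + 3134 = 3423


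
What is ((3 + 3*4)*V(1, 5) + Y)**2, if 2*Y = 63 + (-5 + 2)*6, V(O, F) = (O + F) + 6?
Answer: 164025/4 ≈ 41006.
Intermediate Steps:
V(O, F) = 6 + F + O (V(O, F) = (F + O) + 6 = 6 + F + O)
Y = 45/2 (Y = (63 + (-5 + 2)*6)/2 = (63 - 3*6)/2 = (63 - 18)/2 = (1/2)*45 = 45/2 ≈ 22.500)
((3 + 3*4)*V(1, 5) + Y)**2 = ((3 + 3*4)*(6 + 5 + 1) + 45/2)**2 = ((3 + 12)*12 + 45/2)**2 = (15*12 + 45/2)**2 = (180 + 45/2)**2 = (405/2)**2 = 164025/4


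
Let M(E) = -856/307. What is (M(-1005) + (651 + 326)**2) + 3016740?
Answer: 1219178727/307 ≈ 3.9713e+6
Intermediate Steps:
M(E) = -856/307 (M(E) = -856*1/307 = -856/307)
(M(-1005) + (651 + 326)**2) + 3016740 = (-856/307 + (651 + 326)**2) + 3016740 = (-856/307 + 977**2) + 3016740 = (-856/307 + 954529) + 3016740 = 293039547/307 + 3016740 = 1219178727/307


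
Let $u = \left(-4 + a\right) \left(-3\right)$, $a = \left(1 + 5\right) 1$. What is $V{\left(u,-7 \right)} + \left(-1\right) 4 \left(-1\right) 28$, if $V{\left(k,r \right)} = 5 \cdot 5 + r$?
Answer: $130$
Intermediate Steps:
$a = 6$ ($a = 6 \cdot 1 = 6$)
$u = -6$ ($u = \left(-4 + 6\right) \left(-3\right) = 2 \left(-3\right) = -6$)
$V{\left(k,r \right)} = 25 + r$
$V{\left(u,-7 \right)} + \left(-1\right) 4 \left(-1\right) 28 = \left(25 - 7\right) + \left(-1\right) 4 \left(-1\right) 28 = 18 + \left(-4\right) \left(-1\right) 28 = 18 + 4 \cdot 28 = 18 + 112 = 130$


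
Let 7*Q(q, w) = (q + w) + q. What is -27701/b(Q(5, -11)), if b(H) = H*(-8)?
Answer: -193907/8 ≈ -24238.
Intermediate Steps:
Q(q, w) = w/7 + 2*q/7 (Q(q, w) = ((q + w) + q)/7 = (w + 2*q)/7 = w/7 + 2*q/7)
b(H) = -8*H
-27701/b(Q(5, -11)) = -27701*(-1/(8*((⅐)*(-11) + (2/7)*5))) = -27701*(-1/(8*(-11/7 + 10/7))) = -27701/((-8*(-⅐))) = -27701/8/7 = -27701*7/8 = -193907/8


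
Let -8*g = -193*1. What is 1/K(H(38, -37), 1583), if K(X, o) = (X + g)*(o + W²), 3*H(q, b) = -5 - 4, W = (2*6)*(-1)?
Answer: 8/291863 ≈ 2.7410e-5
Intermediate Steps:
g = 193/8 (g = -(-193)/8 = -⅛*(-193) = 193/8 ≈ 24.125)
W = -12 (W = 12*(-1) = -12)
H(q, b) = -3 (H(q, b) = (-5 - 4)/3 = (⅓)*(-9) = -3)
K(X, o) = (144 + o)*(193/8 + X) (K(X, o) = (X + 193/8)*(o + (-12)²) = (193/8 + X)*(o + 144) = (193/8 + X)*(144 + o) = (144 + o)*(193/8 + X))
1/K(H(38, -37), 1583) = 1/(3474 + 144*(-3) + (193/8)*1583 - 3*1583) = 1/(3474 - 432 + 305519/8 - 4749) = 1/(291863/8) = 8/291863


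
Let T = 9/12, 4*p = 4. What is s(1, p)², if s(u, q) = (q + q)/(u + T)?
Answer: 64/49 ≈ 1.3061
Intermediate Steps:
p = 1 (p = (¼)*4 = 1)
T = ¾ (T = 9*(1/12) = ¾ ≈ 0.75000)
s(u, q) = 2*q/(¾ + u) (s(u, q) = (q + q)/(u + ¾) = (2*q)/(¾ + u) = 2*q/(¾ + u))
s(1, p)² = (8*1/(3 + 4*1))² = (8*1/(3 + 4))² = (8*1/7)² = (8*1*(⅐))² = (8/7)² = 64/49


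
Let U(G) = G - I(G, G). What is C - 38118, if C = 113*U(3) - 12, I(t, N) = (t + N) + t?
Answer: -38808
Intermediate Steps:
I(t, N) = N + 2*t (I(t, N) = (N + t) + t = N + 2*t)
U(G) = -2*G (U(G) = G - (G + 2*G) = G - 3*G = -2*G)
C = -690 (C = 113*(-2*3) - 12 = 113*(-6) - 12 = -678 - 12 = -690)
C - 38118 = -690 - 38118 = -38808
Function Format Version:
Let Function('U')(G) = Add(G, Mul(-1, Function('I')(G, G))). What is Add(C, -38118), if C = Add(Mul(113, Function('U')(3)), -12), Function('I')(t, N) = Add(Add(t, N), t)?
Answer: -38808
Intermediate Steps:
Function('I')(t, N) = Add(N, Mul(2, t)) (Function('I')(t, N) = Add(Add(N, t), t) = Add(N, Mul(2, t)))
Function('U')(G) = Mul(-2, G) (Function('U')(G) = Add(G, Mul(-1, Add(G, Mul(2, G)))) = Add(G, Mul(-1, Mul(3, G))) = Add(G, Mul(-3, G)) = Mul(-2, G))
C = -690 (C = Add(Mul(113, Mul(-2, 3)), -12) = Add(Mul(113, -6), -12) = Add(-678, -12) = -690)
Add(C, -38118) = Add(-690, -38118) = -38808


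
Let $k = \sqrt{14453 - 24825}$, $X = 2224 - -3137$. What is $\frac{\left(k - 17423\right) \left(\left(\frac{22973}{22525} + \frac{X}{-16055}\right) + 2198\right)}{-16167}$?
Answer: $\frac{145826901098816}{61543323075} - \frac{318052128896 i \sqrt{2593}}{1169323138425} \approx 2369.5 - 13.85 i$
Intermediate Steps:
$X = 5361$ ($X = 2224 + 3137 = 5361$)
$k = 2 i \sqrt{2593}$ ($k = \sqrt{-10372} = 2 i \sqrt{2593} \approx 101.84 i$)
$\frac{\left(k - 17423\right) \left(\left(\frac{22973}{22525} + \frac{X}{-16055}\right) + 2198\right)}{-16167} = \frac{\left(2 i \sqrt{2593} - 17423\right) \left(\left(\frac{22973}{22525} + \frac{5361}{-16055}\right) + 2198\right)}{-16167} = \left(-17423 + 2 i \sqrt{2593}\right) \left(\left(22973 \cdot \frac{1}{22525} + 5361 \left(- \frac{1}{16055}\right)\right) + 2198\right) \left(- \frac{1}{16167}\right) = \left(-17423 + 2 i \sqrt{2593}\right) \left(\left(\frac{22973}{22525} - \frac{5361}{16055}\right) + 2198\right) \left(- \frac{1}{16167}\right) = \left(-17423 + 2 i \sqrt{2593}\right) \left(\frac{49614998}{72327775} + 2198\right) \left(- \frac{1}{16167}\right) = \left(-17423 + 2 i \sqrt{2593}\right) \frac{159026064448}{72327775} \left(- \frac{1}{16167}\right) = \left(- \frac{145826901098816}{3806725} + \frac{318052128896 i \sqrt{2593}}{72327775}\right) \left(- \frac{1}{16167}\right) = \frac{145826901098816}{61543323075} - \frac{318052128896 i \sqrt{2593}}{1169323138425}$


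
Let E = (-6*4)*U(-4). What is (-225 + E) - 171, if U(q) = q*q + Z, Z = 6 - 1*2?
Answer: -876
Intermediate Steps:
Z = 4 (Z = 6 - 2 = 4)
U(q) = 4 + q**2 (U(q) = q*q + 4 = q**2 + 4 = 4 + q**2)
E = -480 (E = (-6*4)*(4 + (-4)**2) = -24*(4 + 16) = -24*20 = -480)
(-225 + E) - 171 = (-225 - 480) - 171 = -705 - 171 = -876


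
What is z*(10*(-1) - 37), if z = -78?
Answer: 3666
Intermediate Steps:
z*(10*(-1) - 37) = -78*(10*(-1) - 37) = -78*(-10 - 37) = -78*(-47) = 3666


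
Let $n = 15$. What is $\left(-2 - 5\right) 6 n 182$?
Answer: $-114660$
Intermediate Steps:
$\left(-2 - 5\right) 6 n 182 = \left(-2 - 5\right) 6 \cdot 15 \cdot 182 = \left(-7\right) 6 \cdot 15 \cdot 182 = \left(-42\right) 15 \cdot 182 = \left(-630\right) 182 = -114660$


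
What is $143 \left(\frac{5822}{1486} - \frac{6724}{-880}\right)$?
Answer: $\frac{24562239}{14860} \approx 1652.9$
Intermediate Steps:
$143 \left(\frac{5822}{1486} - \frac{6724}{-880}\right) = 143 \left(5822 \cdot \frac{1}{1486} - - \frac{1681}{220}\right) = 143 \left(\frac{2911}{743} + \frac{1681}{220}\right) = 143 \cdot \frac{1889403}{163460} = \frac{24562239}{14860}$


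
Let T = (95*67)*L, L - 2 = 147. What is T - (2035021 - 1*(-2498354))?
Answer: -3584990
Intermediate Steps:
L = 149 (L = 2 + 147 = 149)
T = 948385 (T = (95*67)*149 = 6365*149 = 948385)
T - (2035021 - 1*(-2498354)) = 948385 - (2035021 - 1*(-2498354)) = 948385 - (2035021 + 2498354) = 948385 - 1*4533375 = 948385 - 4533375 = -3584990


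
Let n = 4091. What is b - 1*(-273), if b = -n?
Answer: -3818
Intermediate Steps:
b = -4091 (b = -1*4091 = -4091)
b - 1*(-273) = -4091 - 1*(-273) = -4091 + 273 = -3818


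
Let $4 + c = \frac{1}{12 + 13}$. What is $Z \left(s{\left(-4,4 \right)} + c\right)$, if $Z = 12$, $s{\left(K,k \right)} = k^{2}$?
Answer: $\frac{3612}{25} \approx 144.48$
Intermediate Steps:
$c = - \frac{99}{25}$ ($c = -4 + \frac{1}{12 + 13} = -4 + \frac{1}{25} = - \frac{99}{25} \approx -3.96$)
$Z \left(s{\left(-4,4 \right)} + c\right) = 12 \left(4^{2} - \frac{99}{25}\right) = 12 \left(16 - \frac{99}{25}\right) = 12 \cdot \frac{301}{25} = \frac{3612}{25}$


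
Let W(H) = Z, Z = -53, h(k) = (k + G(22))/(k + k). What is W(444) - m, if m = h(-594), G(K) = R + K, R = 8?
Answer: -5294/99 ≈ -53.475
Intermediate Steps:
G(K) = 8 + K
h(k) = (30 + k)/(2*k) (h(k) = (k + (8 + 22))/(k + k) = (k + 30)/((2*k)) = (30 + k)*(1/(2*k)) = (30 + k)/(2*k))
m = 47/99 (m = (1/2)*(30 - 594)/(-594) = (1/2)*(-1/594)*(-564) = 47/99 ≈ 0.47475)
W(H) = -53
W(444) - m = -53 - 1*47/99 = -53 - 47/99 = -5294/99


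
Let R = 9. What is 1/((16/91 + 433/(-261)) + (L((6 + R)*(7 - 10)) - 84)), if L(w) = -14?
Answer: -23751/2362825 ≈ -0.010052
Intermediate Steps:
1/((16/91 + 433/(-261)) + (L((6 + R)*(7 - 10)) - 84)) = 1/((16/91 + 433/(-261)) + (-14 - 84)) = 1/((16*(1/91) + 433*(-1/261)) - 98) = 1/((16/91 - 433/261) - 98) = 1/(-35227/23751 - 98) = 1/(-2362825/23751) = -23751/2362825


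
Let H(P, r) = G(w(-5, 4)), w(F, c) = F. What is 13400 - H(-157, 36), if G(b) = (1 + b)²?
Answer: 13384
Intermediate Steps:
H(P, r) = 16 (H(P, r) = (1 - 5)² = (-4)² = 16)
13400 - H(-157, 36) = 13400 - 1*16 = 13400 - 16 = 13384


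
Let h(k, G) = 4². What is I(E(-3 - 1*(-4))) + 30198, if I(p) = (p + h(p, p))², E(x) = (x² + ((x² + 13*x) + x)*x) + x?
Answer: 31287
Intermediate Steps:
h(k, G) = 16
E(x) = x + x² + x*(x² + 14*x) (E(x) = (x² + (x² + 14*x)*x) + x = (x² + x*(x² + 14*x)) + x = x + x² + x*(x² + 14*x))
I(p) = (16 + p)² (I(p) = (p + 16)² = (16 + p)²)
I(E(-3 - 1*(-4))) + 30198 = (16 + (-3 - 1*(-4))*(1 + (-3 - 1*(-4))² + 15*(-3 - 1*(-4))))² + 30198 = (16 + (-3 + 4)*(1 + (-3 + 4)² + 15*(-3 + 4)))² + 30198 = (16 + 1*(1 + 1² + 15*1))² + 30198 = (16 + 1*(1 + 1 + 15))² + 30198 = (16 + 1*17)² + 30198 = (16 + 17)² + 30198 = 33² + 30198 = 1089 + 30198 = 31287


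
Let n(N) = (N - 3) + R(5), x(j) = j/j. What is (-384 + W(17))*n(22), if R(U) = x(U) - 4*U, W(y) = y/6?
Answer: 0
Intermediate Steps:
W(y) = y/6 (W(y) = y*(⅙) = y/6)
x(j) = 1
R(U) = 1 - 4*U
n(N) = -22 + N (n(N) = (N - 3) + (1 - 4*5) = (-3 + N) + (1 - 20) = (-3 + N) - 19 = -22 + N)
(-384 + W(17))*n(22) = (-384 + (⅙)*17)*(-22 + 22) = (-384 + 17/6)*0 = -2287/6*0 = 0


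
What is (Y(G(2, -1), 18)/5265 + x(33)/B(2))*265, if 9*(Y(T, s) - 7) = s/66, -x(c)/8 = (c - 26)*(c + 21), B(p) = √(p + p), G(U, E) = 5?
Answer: -13923217024/34749 ≈ -4.0068e+5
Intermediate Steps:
B(p) = √2*√p (B(p) = √(2*p) = √2*√p)
x(c) = -8*(-26 + c)*(21 + c) (x(c) = -8*(c - 26)*(c + 21) = -8*(-26 + c)*(21 + c))
Y(T, s) = 7 + s/594 (Y(T, s) = 7 + (s/66)/9 = 7 + s/594)
(Y(G(2, -1), 18)/5265 + x(33)/B(2))*265 = ((7 + (1/594)*18)/5265 + (4368 - 8*33² + 40*33)/((√2*√2)))*265 = ((7 + 1/33)*(1/5265) + (4368 - 8*1089 + 1320)/2)*265 = ((232/33)*(1/5265) + (4368 - 8712 + 1320)*(½))*265 = (232/173745 - 3024*½)*265 = (232/173745 - 1512)*265 = -262702208/173745*265 = -13923217024/34749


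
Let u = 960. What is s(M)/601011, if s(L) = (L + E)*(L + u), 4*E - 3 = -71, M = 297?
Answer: 117320/200337 ≈ 0.58561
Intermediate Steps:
E = -17 (E = ¾ + (¼)*(-71) = ¾ - 71/4 = -17)
s(L) = (-17 + L)*(960 + L) (s(L) = (L - 17)*(L + 960) = (-17 + L)*(960 + L))
s(M)/601011 = (-16320 + 297² + 943*297)/601011 = (-16320 + 88209 + 280071)*(1/601011) = 351960*(1/601011) = 117320/200337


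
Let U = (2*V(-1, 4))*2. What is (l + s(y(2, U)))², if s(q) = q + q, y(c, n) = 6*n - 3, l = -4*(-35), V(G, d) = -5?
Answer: 11236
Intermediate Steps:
l = 140
U = -20 (U = (2*(-5))*2 = -10*2 = -20)
y(c, n) = -3 + 6*n
s(q) = 2*q
(l + s(y(2, U)))² = (140 + 2*(-3 + 6*(-20)))² = (140 + 2*(-3 - 120))² = (140 + 2*(-123))² = (140 - 246)² = (-106)² = 11236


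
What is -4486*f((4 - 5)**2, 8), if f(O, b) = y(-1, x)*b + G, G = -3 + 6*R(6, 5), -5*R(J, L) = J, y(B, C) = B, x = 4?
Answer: 408226/5 ≈ 81645.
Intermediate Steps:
R(J, L) = -J/5
G = -51/5 (G = -3 + 6*(-1/5*6) = -3 + 6*(-6/5) = -3 - 36/5 = -51/5 ≈ -10.200)
f(O, b) = -51/5 - b (f(O, b) = -b - 51/5 = -51/5 - b)
-4486*f((4 - 5)**2, 8) = -4486*(-51/5 - 1*8) = -4486*(-51/5 - 8) = -4486*(-91/5) = 408226/5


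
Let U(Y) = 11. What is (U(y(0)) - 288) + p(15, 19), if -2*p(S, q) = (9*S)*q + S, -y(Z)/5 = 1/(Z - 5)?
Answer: -1567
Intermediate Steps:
y(Z) = -5/(-5 + Z) (y(Z) = -5/(Z - 5) = -5/(-5 + Z))
p(S, q) = -S/2 - 9*S*q/2 (p(S, q) = -((9*S)*q + S)/2 = -(9*S*q + S)/2 = -(S + 9*S*q)/2 = -S/2 - 9*S*q/2)
(U(y(0)) - 288) + p(15, 19) = (11 - 288) - ½*15*(1 + 9*19) = -277 - ½*15*(1 + 171) = -277 - ½*15*172 = -277 - 1290 = -1567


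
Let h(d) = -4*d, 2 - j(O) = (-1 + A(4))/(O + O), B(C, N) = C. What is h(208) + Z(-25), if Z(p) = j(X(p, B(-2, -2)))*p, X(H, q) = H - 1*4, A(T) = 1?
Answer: -882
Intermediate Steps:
X(H, q) = -4 + H (X(H, q) = H - 4 = -4 + H)
j(O) = 2 (j(O) = 2 - (-1 + 1)/(O + O) = 2 - 0/(2*O) = 2 - 0*1/(2*O) = 2 - 1*0 = 2 + 0 = 2)
Z(p) = 2*p
h(208) + Z(-25) = -4*208 + 2*(-25) = -832 - 50 = -882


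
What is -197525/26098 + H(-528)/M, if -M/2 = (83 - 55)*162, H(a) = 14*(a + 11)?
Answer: -57251767/8455752 ≈ -6.7707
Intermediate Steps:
H(a) = 154 + 14*a (H(a) = 14*(11 + a) = 154 + 14*a)
M = -9072 (M = -2*(83 - 55)*162 = -56*162 = -2*4536 = -9072)
-197525/26098 + H(-528)/M = -197525/26098 + (154 + 14*(-528))/(-9072) = -197525*1/26098 + (154 - 7392)*(-1/9072) = -197525/26098 - 7238*(-1/9072) = -197525/26098 + 517/648 = -57251767/8455752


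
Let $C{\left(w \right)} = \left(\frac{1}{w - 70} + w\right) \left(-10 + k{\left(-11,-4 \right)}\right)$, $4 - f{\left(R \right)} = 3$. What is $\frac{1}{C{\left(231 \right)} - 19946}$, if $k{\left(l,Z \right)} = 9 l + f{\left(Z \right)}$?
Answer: $- \frac{161}{7228042} \approx -2.2274 \cdot 10^{-5}$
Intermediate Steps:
$f{\left(R \right)} = 1$ ($f{\left(R \right)} = 4 - 3 = 1$)
$k{\left(l,Z \right)} = 1 + 9 l$ ($k{\left(l,Z \right)} = 9 l + 1 = 1 + 9 l$)
$C{\left(w \right)} = - 108 w - \frac{108}{-70 + w}$ ($C{\left(w \right)} = \left(\frac{1}{w - 70} + w\right) \left(-10 + \left(1 + 9 \left(-11\right)\right)\right) = \left(\frac{1}{-70 + w} + w\right) \left(-10 + \left(1 - 99\right)\right) = \left(w + \frac{1}{-70 + w}\right) \left(-10 - 98\right) = \left(w + \frac{1}{-70 + w}\right) \left(-108\right) = - 108 w - \frac{108}{-70 + w}$)
$\frac{1}{C{\left(231 \right)} - 19946} = \frac{1}{\frac{108 \left(-1 - 231^{2} + 70 \cdot 231\right)}{-70 + 231} - 19946} = \frac{1}{\frac{108 \left(-1 - 53361 + 16170\right)}{161} + \left(-23594 + 3648\right)} = \frac{1}{108 \cdot \frac{1}{161} \left(-1 - 53361 + 16170\right) - 19946} = \frac{1}{108 \cdot \frac{1}{161} \left(-37192\right) - 19946} = \frac{1}{- \frac{4016736}{161} - 19946} = \frac{1}{- \frac{7228042}{161}} = - \frac{161}{7228042}$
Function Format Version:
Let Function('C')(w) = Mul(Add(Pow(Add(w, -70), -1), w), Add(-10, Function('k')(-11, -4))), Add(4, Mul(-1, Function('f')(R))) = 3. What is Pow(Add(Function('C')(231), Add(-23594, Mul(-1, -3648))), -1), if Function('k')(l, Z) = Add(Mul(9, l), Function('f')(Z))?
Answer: Rational(-161, 7228042) ≈ -2.2274e-5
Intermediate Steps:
Function('f')(R) = 1 (Function('f')(R) = Add(4, Mul(-1, 3)) = Add(4, -3) = 1)
Function('k')(l, Z) = Add(1, Mul(9, l)) (Function('k')(l, Z) = Add(Mul(9, l), 1) = Add(1, Mul(9, l)))
Function('C')(w) = Add(Mul(-108, w), Mul(-108, Pow(Add(-70, w), -1))) (Function('C')(w) = Mul(Add(Pow(Add(w, -70), -1), w), Add(-10, Add(1, Mul(9, -11)))) = Mul(Add(Pow(Add(-70, w), -1), w), Add(-10, Add(1, -99))) = Mul(Add(w, Pow(Add(-70, w), -1)), Add(-10, -98)) = Mul(Add(w, Pow(Add(-70, w), -1)), -108) = Add(Mul(-108, w), Mul(-108, Pow(Add(-70, w), -1))))
Pow(Add(Function('C')(231), Add(-23594, Mul(-1, -3648))), -1) = Pow(Add(Mul(108, Pow(Add(-70, 231), -1), Add(-1, Mul(-1, Pow(231, 2)), Mul(70, 231))), Add(-23594, Mul(-1, -3648))), -1) = Pow(Add(Mul(108, Pow(161, -1), Add(-1, Mul(-1, 53361), 16170)), Add(-23594, 3648)), -1) = Pow(Add(Mul(108, Rational(1, 161), Add(-1, -53361, 16170)), -19946), -1) = Pow(Add(Mul(108, Rational(1, 161), -37192), -19946), -1) = Pow(Add(Rational(-4016736, 161), -19946), -1) = Pow(Rational(-7228042, 161), -1) = Rational(-161, 7228042)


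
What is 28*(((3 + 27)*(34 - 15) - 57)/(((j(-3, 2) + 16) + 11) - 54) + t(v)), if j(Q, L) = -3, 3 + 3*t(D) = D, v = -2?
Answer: -7882/15 ≈ -525.47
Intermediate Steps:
t(D) = -1 + D/3
28*(((3 + 27)*(34 - 15) - 57)/(((j(-3, 2) + 16) + 11) - 54) + t(v)) = 28*(((3 + 27)*(34 - 15) - 57)/(((-3 + 16) + 11) - 54) + (-1 + (⅓)*(-2))) = 28*((30*19 - 57)/((13 + 11) - 54) + (-1 - ⅔)) = 28*((570 - 57)/(24 - 54) - 5/3) = 28*(513/(-30) - 5/3) = 28*(513*(-1/30) - 5/3) = 28*(-171/10 - 5/3) = 28*(-563/30) = -7882/15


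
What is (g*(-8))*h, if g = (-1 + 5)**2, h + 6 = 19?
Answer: -1664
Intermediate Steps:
h = 13 (h = -6 + 19 = 13)
g = 16 (g = 4**2 = 16)
(g*(-8))*h = (16*(-8))*13 = -128*13 = -1664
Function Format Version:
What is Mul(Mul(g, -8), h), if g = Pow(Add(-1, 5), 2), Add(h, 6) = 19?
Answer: -1664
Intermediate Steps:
h = 13 (h = Add(-6, 19) = 13)
g = 16 (g = Pow(4, 2) = 16)
Mul(Mul(g, -8), h) = Mul(Mul(16, -8), 13) = Mul(-128, 13) = -1664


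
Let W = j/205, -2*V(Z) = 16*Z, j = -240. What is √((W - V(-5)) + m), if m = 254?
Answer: √357766/41 ≈ 14.589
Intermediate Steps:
V(Z) = -8*Z
W = -48/41 (W = -240/205 = -240*1/205 = -48/41 ≈ -1.1707)
√((W - V(-5)) + m) = √((-48/41 - (-8)*(-5)) + 254) = √((-48/41 - 1*40) + 254) = √((-48/41 - 40) + 254) = √(-1688/41 + 254) = √(8726/41) = √357766/41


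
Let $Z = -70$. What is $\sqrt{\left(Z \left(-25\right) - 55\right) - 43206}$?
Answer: $i \sqrt{41511} \approx 203.74 i$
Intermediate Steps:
$\sqrt{\left(Z \left(-25\right) - 55\right) - 43206} = \sqrt{\left(\left(-70\right) \left(-25\right) - 55\right) - 43206} = \sqrt{\left(1750 - 55\right) - 43206} = \sqrt{1695 - 43206} = \sqrt{-41511} = i \sqrt{41511}$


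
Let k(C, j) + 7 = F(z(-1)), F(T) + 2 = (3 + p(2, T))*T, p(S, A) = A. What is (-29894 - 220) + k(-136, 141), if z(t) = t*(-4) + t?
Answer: -30105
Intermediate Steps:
z(t) = -3*t (z(t) = -4*t + t = -3*t)
F(T) = -2 + T*(3 + T) (F(T) = -2 + (3 + T)*T = -2 + T*(3 + T))
k(C, j) = 9 (k(C, j) = -7 + (-2 + (-3*(-1))**2 + 3*(-3*(-1))) = -7 + (-2 + 3**2 + 3*3) = -7 + (-2 + 9 + 9) = -7 + 16 = 9)
(-29894 - 220) + k(-136, 141) = (-29894 - 220) + 9 = -30114 + 9 = -30105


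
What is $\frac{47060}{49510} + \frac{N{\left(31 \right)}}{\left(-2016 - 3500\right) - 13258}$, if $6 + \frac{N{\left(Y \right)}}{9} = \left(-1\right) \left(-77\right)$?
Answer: $\frac{9465195}{10327786} \approx 0.91648$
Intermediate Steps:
$N{\left(Y \right)} = 639$ ($N{\left(Y \right)} = -54 + 9 \left(\left(-1\right) \left(-77\right)\right) = -54 + 9 \cdot 77 = -54 + 693 = 639$)
$\frac{47060}{49510} + \frac{N{\left(31 \right)}}{\left(-2016 - 3500\right) - 13258} = \frac{47060}{49510} + \frac{639}{\left(-2016 - 3500\right) - 13258} = 47060 \cdot \frac{1}{49510} + \frac{639}{-5516 - 13258} = \frac{4706}{4951} + \frac{639}{-18774} = \frac{4706}{4951} + 639 \left(- \frac{1}{18774}\right) = \frac{4706}{4951} - \frac{71}{2086} = \frac{9465195}{10327786}$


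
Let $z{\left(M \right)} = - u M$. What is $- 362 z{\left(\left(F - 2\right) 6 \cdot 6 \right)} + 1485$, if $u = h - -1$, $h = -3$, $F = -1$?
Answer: $79677$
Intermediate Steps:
$u = -2$ ($u = -3 - -1 = -3 + 1 = -2$)
$z{\left(M \right)} = 2 M$ ($z{\left(M \right)} = \left(-1\right) \left(-2\right) M = 2 M$)
$- 362 z{\left(\left(F - 2\right) 6 \cdot 6 \right)} + 1485 = - 362 \cdot 2 \left(-1 - 2\right) 6 \cdot 6 + 1485 = - 362 \cdot 2 \left(-3\right) 6 \cdot 6 + 1485 = - 362 \cdot 2 \left(\left(-18\right) 6\right) + 1485 = - 362 \cdot 2 \left(-108\right) + 1485 = \left(-362\right) \left(-216\right) + 1485 = 78192 + 1485 = 79677$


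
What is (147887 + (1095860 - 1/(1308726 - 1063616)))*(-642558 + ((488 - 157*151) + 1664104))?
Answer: 304344805043146263/245110 ≈ 1.2417e+12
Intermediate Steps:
(147887 + (1095860 - 1/(1308726 - 1063616)))*(-642558 + ((488 - 157*151) + 1664104)) = (147887 + (1095860 - 1/245110))*(-642558 + ((488 - 23707) + 1664104)) = (147887 + (1095860 - 1*1/245110))*(-642558 + (-23219 + 1664104)) = (147887 + (1095860 - 1/245110))*(-642558 + 1640885) = (147887 + 268606244599/245110)*998327 = (304854827169/245110)*998327 = 304344805043146263/245110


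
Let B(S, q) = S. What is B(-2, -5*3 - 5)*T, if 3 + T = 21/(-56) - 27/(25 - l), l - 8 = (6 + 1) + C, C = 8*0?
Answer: 243/20 ≈ 12.150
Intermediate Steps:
C = 0
l = 15 (l = 8 + ((6 + 1) + 0) = 8 + (7 + 0) = 8 + 7 = 15)
T = -243/40 (T = -3 + (21/(-56) - 27/(25 - 1*15)) = -3 + (21*(-1/56) - 27/(25 - 15)) = -3 + (-3/8 - 27/10) = -3 - 123/40 = -243/40 ≈ -6.0750)
B(-2, -5*3 - 5)*T = -2*(-243/40) = 243/20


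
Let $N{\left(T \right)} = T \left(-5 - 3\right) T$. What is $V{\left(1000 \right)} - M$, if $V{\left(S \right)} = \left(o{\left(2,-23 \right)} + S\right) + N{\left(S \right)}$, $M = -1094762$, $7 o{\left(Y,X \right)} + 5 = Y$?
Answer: $- \frac{48329669}{7} \approx -6.9042 \cdot 10^{6}$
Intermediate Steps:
$o{\left(Y,X \right)} = - \frac{5}{7} + \frac{Y}{7}$
$N{\left(T \right)} = - 8 T^{2}$ ($N{\left(T \right)} = T \left(-8\right) T = - 8 T T = - 8 T^{2}$)
$V{\left(S \right)} = - \frac{3}{7} + S - 8 S^{2}$ ($V{\left(S \right)} = \left(\left(- \frac{5}{7} + \frac{1}{7} \cdot 2\right) + S\right) - 8 S^{2} = \left(\left(- \frac{5}{7} + \frac{2}{7}\right) + S\right) - 8 S^{2} = \left(- \frac{3}{7} + S\right) - 8 S^{2} = - \frac{3}{7} + S - 8 S^{2}$)
$V{\left(1000 \right)} - M = \left(- \frac{3}{7} + 1000 - 8 \cdot 1000^{2}\right) - -1094762 = \left(- \frac{3}{7} + 1000 - 8000000\right) + 1094762 = - \frac{55993003}{7} + 1094762 = - \frac{48329669}{7}$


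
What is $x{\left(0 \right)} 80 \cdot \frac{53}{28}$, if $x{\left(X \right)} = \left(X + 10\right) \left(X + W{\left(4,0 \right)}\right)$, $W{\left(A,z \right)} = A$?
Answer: $\frac{42400}{7} \approx 6057.1$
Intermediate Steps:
$x{\left(X \right)} = \left(4 + X\right) \left(10 + X\right)$ ($x{\left(X \right)} = \left(X + 10\right) \left(X + 4\right) = \left(10 + X\right) \left(4 + X\right) = \left(4 + X\right) \left(10 + X\right)$)
$x{\left(0 \right)} 80 \cdot \frac{53}{28} = \left(40 + 0^{2} + 14 \cdot 0\right) 80 \cdot \frac{53}{28} = \left(40 + 0 + 0\right) 80 \cdot 53 \cdot \frac{1}{28} = 40 \cdot 80 \cdot \frac{53}{28} = 3200 \cdot \frac{53}{28} = \frac{42400}{7}$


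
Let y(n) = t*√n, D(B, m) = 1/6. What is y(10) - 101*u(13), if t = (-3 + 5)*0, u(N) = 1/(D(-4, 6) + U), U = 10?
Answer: -606/61 ≈ -9.9344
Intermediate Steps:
D(B, m) = ⅙
u(N) = 6/61 (u(N) = 1/(⅙ + 10) = 1/(61/6) = 6/61)
t = 0 (t = 2*0 = 0)
y(n) = 0 (y(n) = 0*√n = 0)
y(10) - 101*u(13) = 0 - 101*6/61 = 0 - 606/61 = -606/61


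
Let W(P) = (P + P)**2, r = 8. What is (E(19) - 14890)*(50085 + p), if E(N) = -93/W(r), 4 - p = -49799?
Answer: -23797897719/16 ≈ -1.4874e+9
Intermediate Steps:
p = 49803 (p = 4 - 1*(-49799) = 4 + 49799 = 49803)
W(P) = 4*P**2 (W(P) = (2*P)**2 = 4*P**2)
E(N) = -93/256 (E(N) = -93/(4*8**2) = -93/(4*64) = -93/256)
(E(19) - 14890)*(50085 + p) = (-93/256 - 14890)*(50085 + 49803) = -3811933/256*99888 = -23797897719/16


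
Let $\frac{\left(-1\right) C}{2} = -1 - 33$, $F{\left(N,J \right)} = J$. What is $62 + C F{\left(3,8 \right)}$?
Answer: $606$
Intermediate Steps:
$C = 68$ ($C = - 2 \left(-1 - 33\right) = \left(-2\right) \left(-34\right) = 68$)
$62 + C F{\left(3,8 \right)} = 62 + 68 \cdot 8 = 62 + 544 = 606$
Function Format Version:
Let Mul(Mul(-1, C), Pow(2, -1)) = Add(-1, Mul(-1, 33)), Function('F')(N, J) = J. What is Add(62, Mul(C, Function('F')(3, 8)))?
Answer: 606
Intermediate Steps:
C = 68 (C = Mul(-2, Add(-1, Mul(-1, 33))) = Mul(-2, Add(-1, -33)) = Mul(-2, -34) = 68)
Add(62, Mul(C, Function('F')(3, 8))) = Add(62, Mul(68, 8)) = Add(62, 544) = 606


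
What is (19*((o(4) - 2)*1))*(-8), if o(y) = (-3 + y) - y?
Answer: 760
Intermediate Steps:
o(y) = -3
(19*((o(4) - 2)*1))*(-8) = (19*((-3 - 2)*1))*(-8) = (19*(-5*1))*(-8) = (19*(-5))*(-8) = -95*(-8) = 760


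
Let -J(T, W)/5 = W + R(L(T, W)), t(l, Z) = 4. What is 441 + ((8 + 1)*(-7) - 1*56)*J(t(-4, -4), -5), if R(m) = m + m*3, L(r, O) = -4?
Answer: -12054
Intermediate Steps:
R(m) = 4*m (R(m) = m + 3*m = 4*m)
J(T, W) = 80 - 5*W (J(T, W) = -5*(W + 4*(-4)) = -5*(W - 16) = -5*(-16 + W) = 80 - 5*W)
441 + ((8 + 1)*(-7) - 1*56)*J(t(-4, -4), -5) = 441 + ((8 + 1)*(-7) - 1*56)*(80 - 5*(-5)) = 441 + (9*(-7) - 56)*(80 + 25) = 441 + (-63 - 56)*105 = 441 - 119*105 = 441 - 12495 = -12054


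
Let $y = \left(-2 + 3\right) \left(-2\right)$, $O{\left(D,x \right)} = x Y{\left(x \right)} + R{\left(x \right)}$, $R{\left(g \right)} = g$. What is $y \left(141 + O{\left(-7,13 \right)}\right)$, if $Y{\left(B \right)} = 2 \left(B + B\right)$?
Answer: $-1660$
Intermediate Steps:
$Y{\left(B \right)} = 4 B$ ($Y{\left(B \right)} = 2 \cdot 2 B = 4 B$)
$O{\left(D,x \right)} = x + 4 x^{2}$ ($O{\left(D,x \right)} = x 4 x + x = 4 x^{2} + x = x + 4 x^{2}$)
$y = -2$ ($y = 1 \left(-2\right) = -2$)
$y \left(141 + O{\left(-7,13 \right)}\right) = - 2 \left(141 + 13 \left(1 + 4 \cdot 13\right)\right) = - 2 \left(141 + 13 \left(1 + 52\right)\right) = - 2 \left(141 + 13 \cdot 53\right) = - 2 \left(141 + 689\right) = \left(-2\right) 830 = -1660$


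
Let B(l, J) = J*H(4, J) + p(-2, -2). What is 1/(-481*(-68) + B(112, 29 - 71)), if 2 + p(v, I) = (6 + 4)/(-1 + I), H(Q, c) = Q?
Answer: 3/97604 ≈ 3.0736e-5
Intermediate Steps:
p(v, I) = -2 + 10/(-1 + I) (p(v, I) = -2 + (6 + 4)/(-1 + I) = -2 + 10/(-1 + I))
B(l, J) = -16/3 + 4*J (B(l, J) = J*4 + 2*(6 - 1*(-2))/(-1 - 2) = 4*J + 2*(6 + 2)/(-3) = 4*J + 2*(-1/3)*8 = 4*J - 16/3 = -16/3 + 4*J)
1/(-481*(-68) + B(112, 29 - 71)) = 1/(-481*(-68) + (-16/3 + 4*(29 - 71))) = 1/(32708 + (-16/3 + 4*(-42))) = 1/(32708 + (-16/3 - 168)) = 1/(32708 - 520/3) = 1/(97604/3) = 3/97604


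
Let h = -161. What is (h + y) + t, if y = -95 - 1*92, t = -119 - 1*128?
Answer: -595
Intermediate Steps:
t = -247 (t = -119 - 128 = -247)
y = -187 (y = -95 - 92 = -187)
(h + y) + t = (-161 - 187) - 247 = -348 - 247 = -595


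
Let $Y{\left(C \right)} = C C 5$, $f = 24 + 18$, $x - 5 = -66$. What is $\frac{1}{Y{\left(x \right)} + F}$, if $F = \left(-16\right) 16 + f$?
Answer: $\frac{1}{18391} \approx 5.4374 \cdot 10^{-5}$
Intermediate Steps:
$x = -61$ ($x = 5 - 66 = -61$)
$f = 42$
$Y{\left(C \right)} = 5 C^{2}$ ($Y{\left(C \right)} = C^{2} \cdot 5 = 5 C^{2}$)
$F = -214$ ($F = \left(-16\right) 16 + 42 = -256 + 42 = -214$)
$\frac{1}{Y{\left(x \right)} + F} = \frac{1}{5 \left(-61\right)^{2} - 214} = \frac{1}{5 \cdot 3721 - 214} = \frac{1}{18605 - 214} = \frac{1}{18391}$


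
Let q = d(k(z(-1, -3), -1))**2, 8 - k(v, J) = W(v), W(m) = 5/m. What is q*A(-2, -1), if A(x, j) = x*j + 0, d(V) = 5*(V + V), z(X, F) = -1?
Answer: 33800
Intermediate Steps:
k(v, J) = 8 - 5/v
d(V) = 10*V (d(V) = 5*(2*V) = 10*V)
A(x, j) = j*x (A(x, j) = j*x + 0 = j*x)
q = 16900 (q = (10*(8 - 5/(-1)))**2 = (10*(8 - 5*(-1)))**2 = (10*(8 + 5))**2 = (10*13)**2 = 130**2 = 16900)
q*A(-2, -1) = 16900*(-1*(-2)) = 16900*2 = 33800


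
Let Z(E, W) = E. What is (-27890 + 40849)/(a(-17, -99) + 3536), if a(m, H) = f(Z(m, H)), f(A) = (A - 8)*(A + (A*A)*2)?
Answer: -12959/10489 ≈ -1.2355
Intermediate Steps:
f(A) = (-8 + A)*(A + 2*A²) (f(A) = (-8 + A)*(A + A²*2) = (-8 + A)*(A + 2*A²))
a(m, H) = m*(-8 - 15*m + 2*m²)
(-27890 + 40849)/(a(-17, -99) + 3536) = (-27890 + 40849)/(-17*(-8 - 15*(-17) + 2*(-17)²) + 3536) = 12959/(-17*(-8 + 255 + 2*289) + 3536) = 12959/(-17*(-8 + 255 + 578) + 3536) = 12959/(-17*825 + 3536) = 12959/(-14025 + 3536) = 12959/(-10489) = 12959*(-1/10489) = -12959/10489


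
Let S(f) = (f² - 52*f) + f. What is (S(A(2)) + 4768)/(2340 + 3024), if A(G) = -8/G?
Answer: 1247/1341 ≈ 0.92990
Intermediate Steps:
S(f) = f² - 51*f
(S(A(2)) + 4768)/(2340 + 3024) = ((-8/2)*(-51 - 8/2) + 4768)/(2340 + 3024) = ((-8*½)*(-51 - 8*½) + 4768)/5364 = (-4*(-51 - 4) + 4768)*(1/5364) = (-4*(-55) + 4768)*(1/5364) = (220 + 4768)*(1/5364) = 4988*(1/5364) = 1247/1341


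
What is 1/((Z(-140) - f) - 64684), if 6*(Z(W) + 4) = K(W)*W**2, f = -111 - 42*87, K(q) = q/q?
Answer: -3/172969 ≈ -1.7344e-5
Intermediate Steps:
K(q) = 1
f = -3765 (f = -111 - 3654 = -3765)
Z(W) = -4 + W**2/6 (Z(W) = -4 + (1*W**2)/6 = -4 + W**2/6)
1/((Z(-140) - f) - 64684) = 1/(((-4 + (1/6)*(-140)**2) - 1*(-3765)) - 64684) = 1/(((-4 + (1/6)*19600) + 3765) - 64684) = 1/(((-4 + 9800/3) + 3765) - 64684) = 1/((9788/3 + 3765) - 64684) = 1/(21083/3 - 64684) = 1/(-172969/3) = -3/172969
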